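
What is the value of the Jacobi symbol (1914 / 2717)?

Factor out 2: 1914 = 2·957. Since 2717 ≡ 5 (mod 8), (2 / 2717) = -1. Now have -(957 / 2717).
957 ≡ 1 (mod 4), so quadratic reciprocity gives (957 / 2717) = (2717 / 957). Reduce: 2717 ≡ 803 (mod 957). Now have -(803 / 957).
957 ≡ 1 (mod 4), so quadratic reciprocity gives (803 / 957) = (957 / 803). Reduce: 957 ≡ 154 (mod 803). Now have -(154 / 803).
Factor out 2: 154 = 2·77. Since 803 ≡ 3 (mod 8), (2 / 803) = -1. Now have (77 / 803).
77 ≡ 1 (mod 4), so quadratic reciprocity gives (77 / 803) = (803 / 77). Reduce: 803 ≡ 33 (mod 77). Now have (33 / 77).
33 ≡ 1 (mod 4), so quadratic reciprocity gives (33 / 77) = (77 / 33). Reduce: 77 ≡ 11 (mod 33). Now have (11 / 33).
33 ≡ 1 (mod 4), so quadratic reciprocity gives (11 / 33) = (33 / 11). Reduce: 33 ≡ 0 (mod 11). Now have (0 / 11).
The numerator is now 0 with denominator 11 > 1: the symbol is 0.

0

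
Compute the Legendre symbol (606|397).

Reduce the numerator: 606 ≡ 209 (mod 397), so (606|397) = (209|397).
209 ≡ 1 (mod 4), so quadratic reciprocity gives (209|397) = (397|209). Reduce: 397 ≡ 188 (mod 209). Now have (188|209).
Factor out 2: 188 = 2^2·47. Since 209 ≡ 1 (mod 8), (2|209) = +1, and (2|209)^2 = +1. Now have (47|209).
209 ≡ 1 (mod 4), so quadratic reciprocity gives (47|209) = (209|47). Reduce: 209 ≡ 21 (mod 47). Now have (21|47).
21 ≡ 1 (mod 4), so quadratic reciprocity gives (21|47) = (47|21). Reduce: 47 ≡ 5 (mod 21). Now have (5|21).
5 ≡ 1 (mod 4), so quadratic reciprocity gives (5|21) = (21|5). Reduce: 21 ≡ 1 (mod 5). Now have (1|5).
(1|5) = 1. Collecting the sign factors: 1.

1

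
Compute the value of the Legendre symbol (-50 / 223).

Reduce the numerator: -50 ≡ 173 (mod 223), so (-50 / 223) = (173 / 223).
173 ≡ 1 (mod 4), so quadratic reciprocity gives (173 / 223) = (223 / 173). Reduce: 223 ≡ 50 (mod 173). Now have (50 / 173).
Factor out 2: 50 = 2·25. Since 173 ≡ 5 (mod 8), (2 / 173) = -1. Now have -(25 / 173).
25 ≡ 1 (mod 4), so quadratic reciprocity gives (25 / 173) = (173 / 25). Reduce: 173 ≡ 23 (mod 25). Now have -(23 / 25).
25 ≡ 1 (mod 4), so quadratic reciprocity gives (23 / 25) = (25 / 23). Reduce: 25 ≡ 2 (mod 23). Now have -(2 / 23).
Factor out 2: 2 = 2. Since 23 ≡ 7 (mod 8), (2 / 23) = +1. Now have -(1 / 23).
(1 / 23) = 1. Collecting the sign factors: -1.

-1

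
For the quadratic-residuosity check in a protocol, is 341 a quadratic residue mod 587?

(341/587)
  = (587/341)    [QR: 341 ≡ 1 mod 4, sign kept]
  = (246/341)    [587 ≡ 246 mod 341]
  = -(123/341)    [341 ≡ 5 mod 8 ⇒ (2/341) = -1]
  = -(341/123)    [QR: 341 ≡ 1 mod 4, sign kept]
  = -(95/123)    [341 ≡ 95 mod 123]
  = (123/95)    [QR: both ≡ 3 mod 4, sign flips]
  = (28/95)    [123 ≡ 28 mod 95]
  = (7/95)    [95 ≡ 7 mod 8 ⇒ (2/95)^2 = +1]
  = -(95/7)    [QR: both ≡ 3 mod 4, sign flips]
  = -(4/7)    [95 ≡ 4 mod 7]
  = -(1/7)    [7 ≡ 7 mod 8 ⇒ (2/7)^2 = +1]
  = -1    [(1/7) = 1]
The Legendre symbol is -1, so x^2 ≡ 341 (mod 587) has no solution.

no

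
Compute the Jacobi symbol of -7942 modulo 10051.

(-7942/10051)
  = (2109/10051)    [-7942 ≡ 2109 mod 10051]
  = (10051/2109)    [QR: 2109 ≡ 1 mod 4, sign kept]
  = (1615/2109)    [10051 ≡ 1615 mod 2109]
  = (2109/1615)    [QR: 2109 ≡ 1 mod 4, sign kept]
  = (494/1615)    [2109 ≡ 494 mod 1615]
  = (247/1615)    [1615 ≡ 7 mod 8 ⇒ (2/1615) = +1]
  = -(1615/247)    [QR: both ≡ 3 mod 4, sign flips]
  = -(133/247)    [1615 ≡ 133 mod 247]
  = -(247/133)    [QR: 133 ≡ 1 mod 4, sign kept]
  = -(114/133)    [247 ≡ 114 mod 133]
  = (57/133)    [133 ≡ 5 mod 8 ⇒ (2/133) = -1]
  = (133/57)    [QR: 57 ≡ 1 mod 4, sign kept]
  = (19/57)    [133 ≡ 19 mod 57]
  = (57/19)    [QR: 57 ≡ 1 mod 4, sign kept]
  = (0/19)    [57 ≡ 0 mod 19]
  = 0    [numerator 0, gcd > 1]

0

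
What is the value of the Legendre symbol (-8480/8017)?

1

(-8480/8017)
  = (8480/8017)    [8017 ≡ 1 mod 4 ⇒ (-1/8017) = +1]
  = (463/8017)    [8480 ≡ 463 mod 8017]
  = (8017/463)    [QR: 8017 ≡ 1 mod 4, sign kept]
  = (146/463)    [8017 ≡ 146 mod 463]
  = (73/463)    [463 ≡ 7 mod 8 ⇒ (2/463) = +1]
  = (463/73)    [QR: 73 ≡ 1 mod 4, sign kept]
  = (25/73)    [463 ≡ 25 mod 73]
  = (73/25)    [QR: 25 ≡ 1 mod 4, sign kept]
  = (23/25)    [73 ≡ 23 mod 25]
  = (25/23)    [QR: 25 ≡ 1 mod 4, sign kept]
  = (2/23)    [25 ≡ 2 mod 23]
  = (1/23)    [23 ≡ 7 mod 8 ⇒ (2/23) = +1]
  = 1    [(1/23) = 1]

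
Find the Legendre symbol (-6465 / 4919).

Reduce the numerator: -6465 ≡ 3373 (mod 4919), so (-6465 / 4919) = (3373 / 4919).
3373 ≡ 1 (mod 4), so quadratic reciprocity gives (3373 / 4919) = (4919 / 3373). Reduce: 4919 ≡ 1546 (mod 3373). Now have (1546 / 3373).
Factor out 2: 1546 = 2·773. Since 3373 ≡ 5 (mod 8), (2 / 3373) = -1. Now have -(773 / 3373).
773 ≡ 1 (mod 4), so quadratic reciprocity gives (773 / 3373) = (3373 / 773). Reduce: 3373 ≡ 281 (mod 773). Now have -(281 / 773).
281 ≡ 1 (mod 4), so quadratic reciprocity gives (281 / 773) = (773 / 281). Reduce: 773 ≡ 211 (mod 281). Now have -(211 / 281).
281 ≡ 1 (mod 4), so quadratic reciprocity gives (211 / 281) = (281 / 211). Reduce: 281 ≡ 70 (mod 211). Now have -(70 / 211).
Factor out 2: 70 = 2·35. Since 211 ≡ 3 (mod 8), (2 / 211) = -1. Now have (35 / 211).
Both 35 ≡ 3 and 211 ≡ 3 (mod 4), so reciprocity gives (35 / 211) = -(211 / 35). Reduce: 211 ≡ 1 (mod 35). Now have -(1 / 35).
(1 / 35) = 1. Collecting the sign factors: -1.

-1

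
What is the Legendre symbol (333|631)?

333 ≡ 1 (mod 4), so quadratic reciprocity gives (333|631) = (631|333). Reduce: 631 ≡ 298 (mod 333). Now have (298|333).
Factor out 2: 298 = 2·149. Since 333 ≡ 5 (mod 8), (2|333) = -1. Now have -(149|333).
149 ≡ 1 (mod 4), so quadratic reciprocity gives (149|333) = (333|149). Reduce: 333 ≡ 35 (mod 149). Now have -(35|149).
149 ≡ 1 (mod 4), so quadratic reciprocity gives (35|149) = (149|35). Reduce: 149 ≡ 9 (mod 35). Now have -(9|35).
9 ≡ 1 (mod 4), so quadratic reciprocity gives (9|35) = (35|9). Reduce: 35 ≡ 8 (mod 9). Now have -(8|9).
Factor out 2: 8 = 2^3. Since 9 ≡ 1 (mod 8), (2|9) = +1, and (2|9)^3 = +1. Now have -(1|9).
(1|9) = 1. Collecting the sign factors: -1.

-1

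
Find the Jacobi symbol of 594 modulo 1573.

Factor out 2: 594 = 2·297. Since 1573 ≡ 5 (mod 8), (2/1573) = -1. Now have -(297/1573).
297 ≡ 1 (mod 4), so quadratic reciprocity gives (297/1573) = (1573/297). Reduce: 1573 ≡ 88 (mod 297). Now have -(88/297).
Factor out 2: 88 = 2^3·11. Since 297 ≡ 1 (mod 8), (2/297) = +1, and (2/297)^3 = +1. Now have -(11/297).
297 ≡ 1 (mod 4), so quadratic reciprocity gives (11/297) = (297/11). Reduce: 297 ≡ 0 (mod 11). Now have -(0/11).
The numerator is now 0 with denominator 11 > 1: the symbol is 0.

0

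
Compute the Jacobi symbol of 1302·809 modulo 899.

By multiplicativity, (1302·809/899) = (1302/899)·(809/899).
First factor (1302/899):
(1302/899)
  = (403/899)    [1302 ≡ 403 mod 899]
  = -(899/403)    [QR: both ≡ 3 mod 4, sign flips]
  = -(93/403)    [899 ≡ 93 mod 403]
  = -(403/93)    [QR: 93 ≡ 1 mod 4, sign kept]
  = -(31/93)    [403 ≡ 31 mod 93]
  = -(93/31)    [QR: 93 ≡ 1 mod 4, sign kept]
  = -(0/31)    [93 ≡ 0 mod 31]
  = 0    [numerator 0, gcd > 1]
Second factor (809/899):
(809/899)
  = (899/809)    [QR: 809 ≡ 1 mod 4, sign kept]
  = (90/809)    [899 ≡ 90 mod 809]
  = (45/809)    [809 ≡ 1 mod 8 ⇒ (2/809) = +1]
  = (809/45)    [QR: 45 ≡ 1 mod 4, sign kept]
  = (44/45)    [809 ≡ 44 mod 45]
  = (11/45)    [45 ≡ 5 mod 8 ⇒ (2/45)^2 = +1]
  = (45/11)    [QR: 45 ≡ 1 mod 4, sign kept]
  = (1/11)    [45 ≡ 1 mod 11]
  = 1    [(1/11) = 1]
Product: (0)·(1) = 0.

0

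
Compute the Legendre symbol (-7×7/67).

-1

By multiplicativity, (-7·7/67) = (-7/67)·(7/67).
First factor (-7/67):
(-7/67)
  = -(7/67)    [67 ≡ 3 mod 4 ⇒ (-1/67) = -1]
  = (67/7)    [QR: both ≡ 3 mod 4, sign flips]
  = (4/7)    [67 ≡ 4 mod 7]
  = (1/7)    [7 ≡ 7 mod 8 ⇒ (2/7)^2 = +1]
  = 1    [(1/7) = 1]
Second factor (7/67):
(7/67)
  = -(67/7)    [QR: both ≡ 3 mod 4, sign flips]
  = -(4/7)    [67 ≡ 4 mod 7]
  = -(1/7)    [7 ≡ 7 mod 8 ⇒ (2/7)^2 = +1]
  = -1    [(1/7) = 1]
Product: (1)·(-1) = -1.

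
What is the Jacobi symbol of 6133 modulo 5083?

Reduce the numerator: 6133 ≡ 1050 (mod 5083), so (6133/5083) = (1050/5083).
Factor out 2: 1050 = 2·525. Since 5083 ≡ 3 (mod 8), (2/5083) = -1. Now have -(525/5083).
525 ≡ 1 (mod 4), so quadratic reciprocity gives (525/5083) = (5083/525). Reduce: 5083 ≡ 358 (mod 525). Now have -(358/525).
Factor out 2: 358 = 2·179. Since 525 ≡ 5 (mod 8), (2/525) = -1. Now have (179/525).
525 ≡ 1 (mod 4), so quadratic reciprocity gives (179/525) = (525/179). Reduce: 525 ≡ 167 (mod 179). Now have (167/179).
Both 167 ≡ 3 and 179 ≡ 3 (mod 4), so reciprocity gives (167/179) = -(179/167). Reduce: 179 ≡ 12 (mod 167). Now have -(12/167).
Factor out 2: 12 = 2^2·3. Since 167 ≡ 7 (mod 8), (2/167) = +1, and (2/167)^2 = +1. Now have -(3/167).
Both 3 ≡ 3 and 167 ≡ 3 (mod 4), so reciprocity gives (3/167) = -(167/3). Reduce: 167 ≡ 2 (mod 3). Now have (2/3).
Factor out 2: 2 = 2. Since 3 ≡ 3 (mod 8), (2/3) = -1. Now have -(1/3).
(1/3) = 1. Collecting the sign factors: -1.

-1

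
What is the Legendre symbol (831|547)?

Reduce the numerator: 831 ≡ 284 (mod 547), so (831|547) = (284|547).
Factor out 2: 284 = 2^2·71. Since 547 ≡ 3 (mod 8), (2|547) = -1, and (2|547)^2 = +1. Now have (71|547).
Both 71 ≡ 3 and 547 ≡ 3 (mod 4), so reciprocity gives (71|547) = -(547|71). Reduce: 547 ≡ 50 (mod 71). Now have -(50|71).
Factor out 2: 50 = 2·25. Since 71 ≡ 7 (mod 8), (2|71) = +1. Now have -(25|71).
25 ≡ 1 (mod 4), so quadratic reciprocity gives (25|71) = (71|25). Reduce: 71 ≡ 21 (mod 25). Now have -(21|25).
21 ≡ 1 (mod 4), so quadratic reciprocity gives (21|25) = (25|21). Reduce: 25 ≡ 4 (mod 21). Now have -(4|21).
Factor out 2: 4 = 2^2. Since 21 ≡ 5 (mod 8), (2|21) = -1, and (2|21)^2 = +1. Now have -(1|21).
(1|21) = 1. Collecting the sign factors: -1.

-1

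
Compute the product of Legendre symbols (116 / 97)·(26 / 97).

By multiplicativity, (116·26 / 97) = (116 / 97)·(26 / 97).
First factor (116 / 97):
Reduce the numerator: 116 ≡ 19 (mod 97), so (116 / 97) = (19 / 97).
97 ≡ 1 (mod 4), so quadratic reciprocity gives (19 / 97) = (97 / 19). Reduce: 97 ≡ 2 (mod 19). Now have (2 / 19).
Factor out 2: 2 = 2. Since 19 ≡ 3 (mod 8), (2 / 19) = -1. Now have -(1 / 19).
(1 / 19) = 1. Collecting the sign factors: -1.
Second factor (26 / 97):
Factor out 2: 26 = 2·13. Since 97 ≡ 1 (mod 8), (2 / 97) = +1. Now have (13 / 97).
13 ≡ 1 (mod 4), so quadratic reciprocity gives (13 / 97) = (97 / 13). Reduce: 97 ≡ 6 (mod 13). Now have (6 / 13).
Factor out 2: 6 = 2·3. Since 13 ≡ 5 (mod 8), (2 / 13) = -1. Now have -(3 / 13).
13 ≡ 1 (mod 4), so quadratic reciprocity gives (3 / 13) = (13 / 3). Reduce: 13 ≡ 1 (mod 3). Now have -(1 / 3).
(1 / 3) = 1. Collecting the sign factors: -1.
Product: (-1)·(-1) = 1.

1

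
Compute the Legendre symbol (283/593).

(283/593)
  = (593/283)    [QR: 593 ≡ 1 mod 4, sign kept]
  = (27/283)    [593 ≡ 27 mod 283]
  = -(283/27)    [QR: both ≡ 3 mod 4, sign flips]
  = -(13/27)    [283 ≡ 13 mod 27]
  = -(27/13)    [QR: 13 ≡ 1 mod 4, sign kept]
  = -(1/13)    [27 ≡ 1 mod 13]
  = -1    [(1/13) = 1]

-1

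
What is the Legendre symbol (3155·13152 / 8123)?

By multiplicativity, (3155·13152 / 8123) = (3155 / 8123)·(13152 / 8123).
First factor (3155 / 8123):
(3155 / 8123)
  = -(8123 / 3155)    [QR: both ≡ 3 mod 4, sign flips]
  = -(1813 / 3155)    [8123 ≡ 1813 mod 3155]
  = -(3155 / 1813)    [QR: 1813 ≡ 1 mod 4, sign kept]
  = -(1342 / 1813)    [3155 ≡ 1342 mod 1813]
  = (671 / 1813)    [1813 ≡ 5 mod 8 ⇒ (2 / 1813) = -1]
  = (1813 / 671)    [QR: 1813 ≡ 1 mod 4, sign kept]
  = (471 / 671)    [1813 ≡ 471 mod 671]
  = -(671 / 471)    [QR: both ≡ 3 mod 4, sign flips]
  = -(200 / 471)    [671 ≡ 200 mod 471]
  = -(25 / 471)    [471 ≡ 7 mod 8 ⇒ (2 / 471)^3 = +1]
  = -(471 / 25)    [QR: 25 ≡ 1 mod 4, sign kept]
  = -(21 / 25)    [471 ≡ 21 mod 25]
  = -(25 / 21)    [QR: 21 ≡ 1 mod 4, sign kept]
  = -(4 / 21)    [25 ≡ 4 mod 21]
  = -(1 / 21)    [21 ≡ 5 mod 8 ⇒ (2 / 21)^2 = +1]
  = -1    [(1 / 21) = 1]
Second factor (13152 / 8123):
(13152 / 8123)
  = (5029 / 8123)    [13152 ≡ 5029 mod 8123]
  = (8123 / 5029)    [QR: 5029 ≡ 1 mod 4, sign kept]
  = (3094 / 5029)    [8123 ≡ 3094 mod 5029]
  = -(1547 / 5029)    [5029 ≡ 5 mod 8 ⇒ (2 / 5029) = -1]
  = -(5029 / 1547)    [QR: 5029 ≡ 1 mod 4, sign kept]
  = -(388 / 1547)    [5029 ≡ 388 mod 1547]
  = -(97 / 1547)    [1547 ≡ 3 mod 8 ⇒ (2 / 1547)^2 = +1]
  = -(1547 / 97)    [QR: 97 ≡ 1 mod 4, sign kept]
  = -(92 / 97)    [1547 ≡ 92 mod 97]
  = -(23 / 97)    [97 ≡ 1 mod 8 ⇒ (2 / 97)^2 = +1]
  = -(97 / 23)    [QR: 97 ≡ 1 mod 4, sign kept]
  = -(5 / 23)    [97 ≡ 5 mod 23]
  = -(23 / 5)    [QR: 5 ≡ 1 mod 4, sign kept]
  = -(3 / 5)    [23 ≡ 3 mod 5]
  = -(5 / 3)    [QR: 5 ≡ 1 mod 4, sign kept]
  = -(2 / 3)    [5 ≡ 2 mod 3]
  = (1 / 3)    [3 ≡ 3 mod 8 ⇒ (2 / 3) = -1]
  = 1    [(1 / 3) = 1]
Product: (-1)·(1) = -1.

-1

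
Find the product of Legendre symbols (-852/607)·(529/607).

By multiplicativity, (-852·529/607) = (-852/607)·(529/607).
First factor (-852/607):
Reduce the numerator: -852 ≡ 362 (mod 607), so (-852/607) = (362/607).
Factor out 2: 362 = 2·181. Since 607 ≡ 7 (mod 8), (2/607) = +1. Now have (181/607).
181 ≡ 1 (mod 4), so quadratic reciprocity gives (181/607) = (607/181). Reduce: 607 ≡ 64 (mod 181). Now have (64/181).
Factor out 2: 64 = 2^6. Since 181 ≡ 5 (mod 8), (2/181) = -1, and (2/181)^6 = +1. Now have (1/181).
(1/181) = 1. Collecting the sign factors: 1.
Second factor (529/607):
529 ≡ 1 (mod 4), so quadratic reciprocity gives (529/607) = (607/529). Reduce: 607 ≡ 78 (mod 529). Now have (78/529).
Factor out 2: 78 = 2·39. Since 529 ≡ 1 (mod 8), (2/529) = +1. Now have (39/529).
529 ≡ 1 (mod 4), so quadratic reciprocity gives (39/529) = (529/39). Reduce: 529 ≡ 22 (mod 39). Now have (22/39).
Factor out 2: 22 = 2·11. Since 39 ≡ 7 (mod 8), (2/39) = +1. Now have (11/39).
Both 11 ≡ 3 and 39 ≡ 3 (mod 4), so reciprocity gives (11/39) = -(39/11). Reduce: 39 ≡ 6 (mod 11). Now have -(6/11).
Factor out 2: 6 = 2·3. Since 11 ≡ 3 (mod 8), (2/11) = -1. Now have (3/11).
Both 3 ≡ 3 and 11 ≡ 3 (mod 4), so reciprocity gives (3/11) = -(11/3). Reduce: 11 ≡ 2 (mod 3). Now have -(2/3).
Factor out 2: 2 = 2. Since 3 ≡ 3 (mod 8), (2/3) = -1. Now have (1/3).
(1/3) = 1. Collecting the sign factors: 1.
Product: (1)·(1) = 1.

1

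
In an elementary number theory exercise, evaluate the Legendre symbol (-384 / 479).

-1

Pull out -1: (-384 / 479) = (-1 / 479)·(384 / 479). Since 479 ≡ 3 (mod 4), (-1 / 479) = -1. Now have -(384 / 479).
Factor out 2: 384 = 2^7·3. Since 479 ≡ 7 (mod 8), (2 / 479) = +1, and (2 / 479)^7 = +1. Now have -(3 / 479).
Both 3 ≡ 3 and 479 ≡ 3 (mod 4), so reciprocity gives (3 / 479) = -(479 / 3). Reduce: 479 ≡ 2 (mod 3). Now have (2 / 3).
Factor out 2: 2 = 2. Since 3 ≡ 3 (mod 8), (2 / 3) = -1. Now have -(1 / 3).
(1 / 3) = 1. Collecting the sign factors: -1.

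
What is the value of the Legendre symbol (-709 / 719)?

1

Pull out -1: (-709 / 719) = (-1 / 719)·(709 / 719). Since 719 ≡ 3 (mod 4), (-1 / 719) = -1. Now have -(709 / 719).
709 ≡ 1 (mod 4), so quadratic reciprocity gives (709 / 719) = (719 / 709). Reduce: 719 ≡ 10 (mod 709). Now have -(10 / 709).
Factor out 2: 10 = 2·5. Since 709 ≡ 5 (mod 8), (2 / 709) = -1. Now have (5 / 709).
5 ≡ 1 (mod 4), so quadratic reciprocity gives (5 / 709) = (709 / 5). Reduce: 709 ≡ 4 (mod 5). Now have (4 / 5).
Factor out 2: 4 = 2^2. Since 5 ≡ 5 (mod 8), (2 / 5) = -1, and (2 / 5)^2 = +1. Now have (1 / 5).
(1 / 5) = 1. Collecting the sign factors: 1.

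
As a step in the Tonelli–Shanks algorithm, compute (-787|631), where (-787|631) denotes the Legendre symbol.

Pull out -1: (-787|631) = (-1|631)·(787|631). Since 631 ≡ 3 (mod 4), (-1|631) = -1. Now have -(787|631).
Reduce the numerator: 787 ≡ 156 (mod 631), so (787|631) = (156|631).
Factor out 2: 156 = 2^2·39. Since 631 ≡ 7 (mod 8), (2|631) = +1, and (2|631)^2 = +1. Now have -(39|631).
Both 39 ≡ 3 and 631 ≡ 3 (mod 4), so reciprocity gives (39|631) = -(631|39). Reduce: 631 ≡ 7 (mod 39). Now have (7|39).
Both 7 ≡ 3 and 39 ≡ 3 (mod 4), so reciprocity gives (7|39) = -(39|7). Reduce: 39 ≡ 4 (mod 7). Now have -(4|7).
Factor out 2: 4 = 2^2. Since 7 ≡ 7 (mod 8), (2|7) = +1, and (2|7)^2 = +1. Now have -(1|7).
(1|7) = 1. Collecting the sign factors: -1.

-1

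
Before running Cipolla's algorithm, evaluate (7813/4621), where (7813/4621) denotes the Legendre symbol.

-1

Reduce the numerator: 7813 ≡ 3192 (mod 4621), so (7813/4621) = (3192/4621).
Factor out 2: 3192 = 2^3·399. Since 4621 ≡ 5 (mod 8), (2/4621) = -1, and (2/4621)^3 = -1. Now have -(399/4621).
4621 ≡ 1 (mod 4), so quadratic reciprocity gives (399/4621) = (4621/399). Reduce: 4621 ≡ 232 (mod 399). Now have -(232/399).
Factor out 2: 232 = 2^3·29. Since 399 ≡ 7 (mod 8), (2/399) = +1, and (2/399)^3 = +1. Now have -(29/399).
29 ≡ 1 (mod 4), so quadratic reciprocity gives (29/399) = (399/29). Reduce: 399 ≡ 22 (mod 29). Now have -(22/29).
Factor out 2: 22 = 2·11. Since 29 ≡ 5 (mod 8), (2/29) = -1. Now have (11/29).
29 ≡ 1 (mod 4), so quadratic reciprocity gives (11/29) = (29/11). Reduce: 29 ≡ 7 (mod 11). Now have (7/11).
Both 7 ≡ 3 and 11 ≡ 3 (mod 4), so reciprocity gives (7/11) = -(11/7). Reduce: 11 ≡ 4 (mod 7). Now have -(4/7).
Factor out 2: 4 = 2^2. Since 7 ≡ 7 (mod 8), (2/7) = +1, and (2/7)^2 = +1. Now have -(1/7).
(1/7) = 1. Collecting the sign factors: -1.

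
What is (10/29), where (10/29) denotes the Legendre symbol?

-1

(10/29)
  = -(5/29)    [29 ≡ 5 mod 8 ⇒ (2/29) = -1]
  = -(29/5)    [QR: 5 ≡ 1 mod 4, sign kept]
  = -(4/5)    [29 ≡ 4 mod 5]
  = -(1/5)    [5 ≡ 5 mod 8 ⇒ (2/5)^2 = +1]
  = -1    [(1/5) = 1]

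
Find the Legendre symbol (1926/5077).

(1926/5077)
  = -(963/5077)    [5077 ≡ 5 mod 8 ⇒ (2/5077) = -1]
  = -(5077/963)    [QR: 5077 ≡ 1 mod 4, sign kept]
  = -(262/963)    [5077 ≡ 262 mod 963]
  = (131/963)    [963 ≡ 3 mod 8 ⇒ (2/963) = -1]
  = -(963/131)    [QR: both ≡ 3 mod 4, sign flips]
  = -(46/131)    [963 ≡ 46 mod 131]
  = (23/131)    [131 ≡ 3 mod 8 ⇒ (2/131) = -1]
  = -(131/23)    [QR: both ≡ 3 mod 4, sign flips]
  = -(16/23)    [131 ≡ 16 mod 23]
  = -(1/23)    [23 ≡ 7 mod 8 ⇒ (2/23)^4 = +1]
  = -1    [(1/23) = 1]

-1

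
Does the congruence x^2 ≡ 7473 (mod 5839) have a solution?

(7473|5839)
  = (1634|5839)    [7473 ≡ 1634 mod 5839]
  = (817|5839)    [5839 ≡ 7 mod 8 ⇒ (2|5839) = +1]
  = (5839|817)    [QR: 817 ≡ 1 mod 4, sign kept]
  = (120|817)    [5839 ≡ 120 mod 817]
  = (15|817)    [817 ≡ 1 mod 8 ⇒ (2|817)^3 = +1]
  = (817|15)    [QR: 817 ≡ 1 mod 4, sign kept]
  = (7|15)    [817 ≡ 7 mod 15]
  = -(15|7)    [QR: both ≡ 3 mod 4, sign flips]
  = -(1|7)    [15 ≡ 1 mod 7]
  = -1    [(1|7) = 1]
The Legendre symbol is -1, so x^2 ≡ 7473 (mod 5839) has no solution.

no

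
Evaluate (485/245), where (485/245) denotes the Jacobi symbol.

0

Reduce the numerator: 485 ≡ 240 (mod 245), so (485/245) = (240/245).
Factor out 2: 240 = 2^4·15. Since 245 ≡ 5 (mod 8), (2/245) = -1, and (2/245)^4 = +1. Now have (15/245).
245 ≡ 1 (mod 4), so quadratic reciprocity gives (15/245) = (245/15). Reduce: 245 ≡ 5 (mod 15). Now have (5/15).
5 ≡ 1 (mod 4), so quadratic reciprocity gives (5/15) = (15/5). Reduce: 15 ≡ 0 (mod 5). Now have (0/5).
The numerator is now 0 with denominator 5 > 1: the symbol is 0.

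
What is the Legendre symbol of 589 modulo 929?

-1

589 ≡ 1 (mod 4), so quadratic reciprocity gives (589 / 929) = (929 / 589). Reduce: 929 ≡ 340 (mod 589). Now have (340 / 589).
Factor out 2: 340 = 2^2·85. Since 589 ≡ 5 (mod 8), (2 / 589) = -1, and (2 / 589)^2 = +1. Now have (85 / 589).
85 ≡ 1 (mod 4), so quadratic reciprocity gives (85 / 589) = (589 / 85). Reduce: 589 ≡ 79 (mod 85). Now have (79 / 85).
85 ≡ 1 (mod 4), so quadratic reciprocity gives (79 / 85) = (85 / 79). Reduce: 85 ≡ 6 (mod 79). Now have (6 / 79).
Factor out 2: 6 = 2·3. Since 79 ≡ 7 (mod 8), (2 / 79) = +1. Now have (3 / 79).
Both 3 ≡ 3 and 79 ≡ 3 (mod 4), so reciprocity gives (3 / 79) = -(79 / 3). Reduce: 79 ≡ 1 (mod 3). Now have -(1 / 3).
(1 / 3) = 1. Collecting the sign factors: -1.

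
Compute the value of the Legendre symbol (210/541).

-1

Factor out 2: 210 = 2·105. Since 541 ≡ 5 (mod 8), (2/541) = -1. Now have -(105/541).
105 ≡ 1 (mod 4), so quadratic reciprocity gives (105/541) = (541/105). Reduce: 541 ≡ 16 (mod 105). Now have -(16/105).
Factor out 2: 16 = 2^4. Since 105 ≡ 1 (mod 8), (2/105) = +1, and (2/105)^4 = +1. Now have -(1/105).
(1/105) = 1. Collecting the sign factors: -1.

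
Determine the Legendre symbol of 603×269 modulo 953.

-1

By multiplicativity, (603·269/953) = (603/953)·(269/953).
First factor (603/953):
(603/953)
  = (953/603)    [QR: 953 ≡ 1 mod 4, sign kept]
  = (350/603)    [953 ≡ 350 mod 603]
  = -(175/603)    [603 ≡ 3 mod 8 ⇒ (2/603) = -1]
  = (603/175)    [QR: both ≡ 3 mod 4, sign flips]
  = (78/175)    [603 ≡ 78 mod 175]
  = (39/175)    [175 ≡ 7 mod 8 ⇒ (2/175) = +1]
  = -(175/39)    [QR: both ≡ 3 mod 4, sign flips]
  = -(19/39)    [175 ≡ 19 mod 39]
  = (39/19)    [QR: both ≡ 3 mod 4, sign flips]
  = (1/19)    [39 ≡ 1 mod 19]
  = 1    [(1/19) = 1]
Second factor (269/953):
(269/953)
  = (953/269)    [QR: 269 ≡ 1 mod 4, sign kept]
  = (146/269)    [953 ≡ 146 mod 269]
  = -(73/269)    [269 ≡ 5 mod 8 ⇒ (2/269) = -1]
  = -(269/73)    [QR: 73 ≡ 1 mod 4, sign kept]
  = -(50/73)    [269 ≡ 50 mod 73]
  = -(25/73)    [73 ≡ 1 mod 8 ⇒ (2/73) = +1]
  = -(73/25)    [QR: 25 ≡ 1 mod 4, sign kept]
  = -(23/25)    [73 ≡ 23 mod 25]
  = -(25/23)    [QR: 25 ≡ 1 mod 4, sign kept]
  = -(2/23)    [25 ≡ 2 mod 23]
  = -(1/23)    [23 ≡ 7 mod 8 ⇒ (2/23) = +1]
  = -1    [(1/23) = 1]
Product: (1)·(-1) = -1.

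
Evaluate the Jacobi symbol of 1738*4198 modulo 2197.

1

By multiplicativity, (1738·4198/2197) = (1738/2197)·(4198/2197).
First factor (1738/2197):
(1738/2197)
  = -(869/2197)    [2197 ≡ 5 mod 8 ⇒ (2/2197) = -1]
  = -(2197/869)    [QR: 869 ≡ 1 mod 4, sign kept]
  = -(459/869)    [2197 ≡ 459 mod 869]
  = -(869/459)    [QR: 869 ≡ 1 mod 4, sign kept]
  = -(410/459)    [869 ≡ 410 mod 459]
  = (205/459)    [459 ≡ 3 mod 8 ⇒ (2/459) = -1]
  = (459/205)    [QR: 205 ≡ 1 mod 4, sign kept]
  = (49/205)    [459 ≡ 49 mod 205]
  = (205/49)    [QR: 49 ≡ 1 mod 4, sign kept]
  = (9/49)    [205 ≡ 9 mod 49]
  = (49/9)    [QR: 9 ≡ 1 mod 4, sign kept]
  = (4/9)    [49 ≡ 4 mod 9]
  = (1/9)    [9 ≡ 1 mod 8 ⇒ (2/9)^2 = +1]
  = 1    [(1/9) = 1]
Second factor (4198/2197):
(4198/2197)
  = (2001/2197)    [4198 ≡ 2001 mod 2197]
  = (2197/2001)    [QR: 2001 ≡ 1 mod 4, sign kept]
  = (196/2001)    [2197 ≡ 196 mod 2001]
  = (49/2001)    [2001 ≡ 1 mod 8 ⇒ (2/2001)^2 = +1]
  = (2001/49)    [QR: 49 ≡ 1 mod 4, sign kept]
  = (41/49)    [2001 ≡ 41 mod 49]
  = (49/41)    [QR: 41 ≡ 1 mod 4, sign kept]
  = (8/41)    [49 ≡ 8 mod 41]
  = (1/41)    [41 ≡ 1 mod 8 ⇒ (2/41)^3 = +1]
  = 1    [(1/41) = 1]
Product: (1)·(1) = 1.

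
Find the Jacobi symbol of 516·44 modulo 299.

-1

By multiplicativity, (516·44/299) = (516/299)·(44/299).
First factor (516/299):
(516/299)
  = (217/299)    [516 ≡ 217 mod 299]
  = (299/217)    [QR: 217 ≡ 1 mod 4, sign kept]
  = (82/217)    [299 ≡ 82 mod 217]
  = (41/217)    [217 ≡ 1 mod 8 ⇒ (2/217) = +1]
  = (217/41)    [QR: 41 ≡ 1 mod 4, sign kept]
  = (12/41)    [217 ≡ 12 mod 41]
  = (3/41)    [41 ≡ 1 mod 8 ⇒ (2/41)^2 = +1]
  = (41/3)    [QR: 41 ≡ 1 mod 4, sign kept]
  = (2/3)    [41 ≡ 2 mod 3]
  = -(1/3)    [3 ≡ 3 mod 8 ⇒ (2/3) = -1]
  = -1    [(1/3) = 1]
Second factor (44/299):
(44/299)
  = (11/299)    [299 ≡ 3 mod 8 ⇒ (2/299)^2 = +1]
  = -(299/11)    [QR: both ≡ 3 mod 4, sign flips]
  = -(2/11)    [299 ≡ 2 mod 11]
  = (1/11)    [11 ≡ 3 mod 8 ⇒ (2/11) = -1]
  = 1    [(1/11) = 1]
Product: (-1)·(1) = -1.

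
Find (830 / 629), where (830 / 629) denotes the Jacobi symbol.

(830 / 629)
  = (201 / 629)    [830 ≡ 201 mod 629]
  = (629 / 201)    [QR: 201 ≡ 1 mod 4, sign kept]
  = (26 / 201)    [629 ≡ 26 mod 201]
  = (13 / 201)    [201 ≡ 1 mod 8 ⇒ (2 / 201) = +1]
  = (201 / 13)    [QR: 13 ≡ 1 mod 4, sign kept]
  = (6 / 13)    [201 ≡ 6 mod 13]
  = -(3 / 13)    [13 ≡ 5 mod 8 ⇒ (2 / 13) = -1]
  = -(13 / 3)    [QR: 13 ≡ 1 mod 4, sign kept]
  = -(1 / 3)    [13 ≡ 1 mod 3]
  = -1    [(1 / 3) = 1]

-1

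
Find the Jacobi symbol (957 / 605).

0

Reduce the numerator: 957 ≡ 352 (mod 605), so (957 / 605) = (352 / 605).
Factor out 2: 352 = 2^5·11. Since 605 ≡ 5 (mod 8), (2 / 605) = -1, and (2 / 605)^5 = -1. Now have -(11 / 605).
605 ≡ 1 (mod 4), so quadratic reciprocity gives (11 / 605) = (605 / 11). Reduce: 605 ≡ 0 (mod 11). Now have -(0 / 11).
The numerator is now 0 with denominator 11 > 1: the symbol is 0.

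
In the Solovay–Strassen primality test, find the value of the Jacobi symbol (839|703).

(839|703)
  = (136|703)    [839 ≡ 136 mod 703]
  = (17|703)    [703 ≡ 7 mod 8 ⇒ (2|703)^3 = +1]
  = (703|17)    [QR: 17 ≡ 1 mod 4, sign kept]
  = (6|17)    [703 ≡ 6 mod 17]
  = (3|17)    [17 ≡ 1 mod 8 ⇒ (2|17) = +1]
  = (17|3)    [QR: 17 ≡ 1 mod 4, sign kept]
  = (2|3)    [17 ≡ 2 mod 3]
  = -(1|3)    [3 ≡ 3 mod 8 ⇒ (2|3) = -1]
  = -1    [(1|3) = 1]

-1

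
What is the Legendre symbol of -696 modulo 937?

(-696 / 937)
  = (241 / 937)    [-696 ≡ 241 mod 937]
  = (937 / 241)    [QR: 241 ≡ 1 mod 4, sign kept]
  = (214 / 241)    [937 ≡ 214 mod 241]
  = (107 / 241)    [241 ≡ 1 mod 8 ⇒ (2 / 241) = +1]
  = (241 / 107)    [QR: 241 ≡ 1 mod 4, sign kept]
  = (27 / 107)    [241 ≡ 27 mod 107]
  = -(107 / 27)    [QR: both ≡ 3 mod 4, sign flips]
  = -(26 / 27)    [107 ≡ 26 mod 27]
  = (13 / 27)    [27 ≡ 3 mod 8 ⇒ (2 / 27) = -1]
  = (27 / 13)    [QR: 13 ≡ 1 mod 4, sign kept]
  = (1 / 13)    [27 ≡ 1 mod 13]
  = 1    [(1 / 13) = 1]

1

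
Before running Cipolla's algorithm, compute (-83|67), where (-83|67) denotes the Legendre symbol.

(-83|67)
  = (51|67)    [-83 ≡ 51 mod 67]
  = -(67|51)    [QR: both ≡ 3 mod 4, sign flips]
  = -(16|51)    [67 ≡ 16 mod 51]
  = -(1|51)    [51 ≡ 3 mod 8 ⇒ (2|51)^4 = +1]
  = -1    [(1|51) = 1]

-1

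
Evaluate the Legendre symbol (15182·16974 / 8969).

By multiplicativity, (15182·16974 / 8969) = (15182 / 8969)·(16974 / 8969).
First factor (15182 / 8969):
(15182 / 8969)
  = (6213 / 8969)    [15182 ≡ 6213 mod 8969]
  = (8969 / 6213)    [QR: 6213 ≡ 1 mod 4, sign kept]
  = (2756 / 6213)    [8969 ≡ 2756 mod 6213]
  = (689 / 6213)    [6213 ≡ 5 mod 8 ⇒ (2 / 6213)^2 = +1]
  = (6213 / 689)    [QR: 689 ≡ 1 mod 4, sign kept]
  = (12 / 689)    [6213 ≡ 12 mod 689]
  = (3 / 689)    [689 ≡ 1 mod 8 ⇒ (2 / 689)^2 = +1]
  = (689 / 3)    [QR: 689 ≡ 1 mod 4, sign kept]
  = (2 / 3)    [689 ≡ 2 mod 3]
  = -(1 / 3)    [3 ≡ 3 mod 8 ⇒ (2 / 3) = -1]
  = -1    [(1 / 3) = 1]
Second factor (16974 / 8969):
(16974 / 8969)
  = (8005 / 8969)    [16974 ≡ 8005 mod 8969]
  = (8969 / 8005)    [QR: 8005 ≡ 1 mod 4, sign kept]
  = (964 / 8005)    [8969 ≡ 964 mod 8005]
  = (241 / 8005)    [8005 ≡ 5 mod 8 ⇒ (2 / 8005)^2 = +1]
  = (8005 / 241)    [QR: 241 ≡ 1 mod 4, sign kept]
  = (52 / 241)    [8005 ≡ 52 mod 241]
  = (13 / 241)    [241 ≡ 1 mod 8 ⇒ (2 / 241)^2 = +1]
  = (241 / 13)    [QR: 13 ≡ 1 mod 4, sign kept]
  = (7 / 13)    [241 ≡ 7 mod 13]
  = (13 / 7)    [QR: 13 ≡ 1 mod 4, sign kept]
  = (6 / 7)    [13 ≡ 6 mod 7]
  = (3 / 7)    [7 ≡ 7 mod 8 ⇒ (2 / 7) = +1]
  = -(7 / 3)    [QR: both ≡ 3 mod 4, sign flips]
  = -(1 / 3)    [7 ≡ 1 mod 3]
  = -1    [(1 / 3) = 1]
Product: (-1)·(-1) = 1.

1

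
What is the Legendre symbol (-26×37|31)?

By multiplicativity, (-26·37|31) = (-26|31)·(37|31).
First factor (-26|31):
Reduce the numerator: -26 ≡ 5 (mod 31), so (-26|31) = (5|31).
5 ≡ 1 (mod 4), so quadratic reciprocity gives (5|31) = (31|5). Reduce: 31 ≡ 1 (mod 5). Now have (1|5).
(1|5) = 1. Collecting the sign factors: 1.
Second factor (37|31):
Reduce the numerator: 37 ≡ 6 (mod 31), so (37|31) = (6|31).
Factor out 2: 6 = 2·3. Since 31 ≡ 7 (mod 8), (2|31) = +1. Now have (3|31).
Both 3 ≡ 3 and 31 ≡ 3 (mod 4), so reciprocity gives (3|31) = -(31|3). Reduce: 31 ≡ 1 (mod 3). Now have -(1|3).
(1|3) = 1. Collecting the sign factors: -1.
Product: (1)·(-1) = -1.

-1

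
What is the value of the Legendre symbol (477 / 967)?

477 ≡ 1 (mod 4), so quadratic reciprocity gives (477 / 967) = (967 / 477). Reduce: 967 ≡ 13 (mod 477). Now have (13 / 477).
13 ≡ 1 (mod 4), so quadratic reciprocity gives (13 / 477) = (477 / 13). Reduce: 477 ≡ 9 (mod 13). Now have (9 / 13).
9 ≡ 1 (mod 4), so quadratic reciprocity gives (9 / 13) = (13 / 9). Reduce: 13 ≡ 4 (mod 9). Now have (4 / 9).
Factor out 2: 4 = 2^2. Since 9 ≡ 1 (mod 8), (2 / 9) = +1, and (2 / 9)^2 = +1. Now have (1 / 9).
(1 / 9) = 1. Collecting the sign factors: 1.

1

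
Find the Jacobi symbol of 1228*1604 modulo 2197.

By multiplicativity, (1228·1604/2197) = (1228/2197)·(1604/2197).
First factor (1228/2197):
Factor out 2: 1228 = 2^2·307. Since 2197 ≡ 5 (mod 8), (2/2197) = -1, and (2/2197)^2 = +1. Now have (307/2197).
2197 ≡ 1 (mod 4), so quadratic reciprocity gives (307/2197) = (2197/307). Reduce: 2197 ≡ 48 (mod 307). Now have (48/307).
Factor out 2: 48 = 2^4·3. Since 307 ≡ 3 (mod 8), (2/307) = -1, and (2/307)^4 = +1. Now have (3/307).
Both 3 ≡ 3 and 307 ≡ 3 (mod 4), so reciprocity gives (3/307) = -(307/3). Reduce: 307 ≡ 1 (mod 3). Now have -(1/3).
(1/3) = 1. Collecting the sign factors: -1.
Second factor (1604/2197):
Factor out 2: 1604 = 2^2·401. Since 2197 ≡ 5 (mod 8), (2/2197) = -1, and (2/2197)^2 = +1. Now have (401/2197).
401 ≡ 1 (mod 4), so quadratic reciprocity gives (401/2197) = (2197/401). Reduce: 2197 ≡ 192 (mod 401). Now have (192/401).
Factor out 2: 192 = 2^6·3. Since 401 ≡ 1 (mod 8), (2/401) = +1, and (2/401)^6 = +1. Now have (3/401).
401 ≡ 1 (mod 4), so quadratic reciprocity gives (3/401) = (401/3). Reduce: 401 ≡ 2 (mod 3). Now have (2/3).
Factor out 2: 2 = 2. Since 3 ≡ 3 (mod 8), (2/3) = -1. Now have -(1/3).
(1/3) = 1. Collecting the sign factors: -1.
Product: (-1)·(-1) = 1.

1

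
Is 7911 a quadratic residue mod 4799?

no

Reduce the numerator: 7911 ≡ 3112 (mod 4799), so (7911/4799) = (3112/4799).
Factor out 2: 3112 = 2^3·389. Since 4799 ≡ 7 (mod 8), (2/4799) = +1, and (2/4799)^3 = +1. Now have (389/4799).
389 ≡ 1 (mod 4), so quadratic reciprocity gives (389/4799) = (4799/389). Reduce: 4799 ≡ 131 (mod 389). Now have (131/389).
389 ≡ 1 (mod 4), so quadratic reciprocity gives (131/389) = (389/131). Reduce: 389 ≡ 127 (mod 131). Now have (127/131).
Both 127 ≡ 3 and 131 ≡ 3 (mod 4), so reciprocity gives (127/131) = -(131/127). Reduce: 131 ≡ 4 (mod 127). Now have -(4/127).
Factor out 2: 4 = 2^2. Since 127 ≡ 7 (mod 8), (2/127) = +1, and (2/127)^2 = +1. Now have -(1/127).
(1/127) = 1. Collecting the sign factors: -1.
(7911/4799) = -1, and 4799 is prime, so 7911 is not a quadratic residue mod 4799.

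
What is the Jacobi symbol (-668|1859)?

Reduce the numerator: -668 ≡ 1191 (mod 1859), so (-668|1859) = (1191|1859).
Both 1191 ≡ 3 and 1859 ≡ 3 (mod 4), so reciprocity gives (1191|1859) = -(1859|1191). Reduce: 1859 ≡ 668 (mod 1191). Now have -(668|1191).
Factor out 2: 668 = 2^2·167. Since 1191 ≡ 7 (mod 8), (2|1191) = +1, and (2|1191)^2 = +1. Now have -(167|1191).
Both 167 ≡ 3 and 1191 ≡ 3 (mod 4), so reciprocity gives (167|1191) = -(1191|167). Reduce: 1191 ≡ 22 (mod 167). Now have (22|167).
Factor out 2: 22 = 2·11. Since 167 ≡ 7 (mod 8), (2|167) = +1. Now have (11|167).
Both 11 ≡ 3 and 167 ≡ 3 (mod 4), so reciprocity gives (11|167) = -(167|11). Reduce: 167 ≡ 2 (mod 11). Now have -(2|11).
Factor out 2: 2 = 2. Since 11 ≡ 3 (mod 8), (2|11) = -1. Now have (1|11).
(1|11) = 1. Collecting the sign factors: 1.

1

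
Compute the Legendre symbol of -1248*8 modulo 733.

By multiplicativity, (-1248·8/733) = (-1248/733)·(8/733).
First factor (-1248/733):
(-1248/733)
  = (1248/733)    [733 ≡ 1 mod 4 ⇒ (-1/733) = +1]
  = (515/733)    [1248 ≡ 515 mod 733]
  = (733/515)    [QR: 733 ≡ 1 mod 4, sign kept]
  = (218/515)    [733 ≡ 218 mod 515]
  = -(109/515)    [515 ≡ 3 mod 8 ⇒ (2/515) = -1]
  = -(515/109)    [QR: 109 ≡ 1 mod 4, sign kept]
  = -(79/109)    [515 ≡ 79 mod 109]
  = -(109/79)    [QR: 109 ≡ 1 mod 4, sign kept]
  = -(30/79)    [109 ≡ 30 mod 79]
  = -(15/79)    [79 ≡ 7 mod 8 ⇒ (2/79) = +1]
  = (79/15)    [QR: both ≡ 3 mod 4, sign flips]
  = (4/15)    [79 ≡ 4 mod 15]
  = (1/15)    [15 ≡ 7 mod 8 ⇒ (2/15)^2 = +1]
  = 1    [(1/15) = 1]
Second factor (8/733):
(8/733)
  = -(1/733)    [733 ≡ 5 mod 8 ⇒ (2/733)^3 = -1]
  = -1    [(1/733) = 1]
Product: (1)·(-1) = -1.

-1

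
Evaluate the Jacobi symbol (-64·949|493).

By multiplicativity, (-64·949|493) = (-64|493)·(949|493).
First factor (-64|493):
(-64|493)
  = (429|493)    [-64 ≡ 429 mod 493]
  = (493|429)    [QR: 429 ≡ 1 mod 4, sign kept]
  = (64|429)    [493 ≡ 64 mod 429]
  = (1|429)    [429 ≡ 5 mod 8 ⇒ (2|429)^6 = +1]
  = 1    [(1|429) = 1]
Second factor (949|493):
(949|493)
  = (456|493)    [949 ≡ 456 mod 493]
  = -(57|493)    [493 ≡ 5 mod 8 ⇒ (2|493)^3 = -1]
  = -(493|57)    [QR: 57 ≡ 1 mod 4, sign kept]
  = -(37|57)    [493 ≡ 37 mod 57]
  = -(57|37)    [QR: 37 ≡ 1 mod 4, sign kept]
  = -(20|37)    [57 ≡ 20 mod 37]
  = -(5|37)    [37 ≡ 5 mod 8 ⇒ (2|37)^2 = +1]
  = -(37|5)    [QR: 5 ≡ 1 mod 4, sign kept]
  = -(2|5)    [37 ≡ 2 mod 5]
  = (1|5)    [5 ≡ 5 mod 8 ⇒ (2|5) = -1]
  = 1    [(1|5) = 1]
Product: (1)·(1) = 1.

1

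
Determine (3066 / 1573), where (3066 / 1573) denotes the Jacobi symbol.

-1

(3066 / 1573)
  = (1493 / 1573)    [3066 ≡ 1493 mod 1573]
  = (1573 / 1493)    [QR: 1493 ≡ 1 mod 4, sign kept]
  = (80 / 1493)    [1573 ≡ 80 mod 1493]
  = (5 / 1493)    [1493 ≡ 5 mod 8 ⇒ (2 / 1493)^4 = +1]
  = (1493 / 5)    [QR: 5 ≡ 1 mod 4, sign kept]
  = (3 / 5)    [1493 ≡ 3 mod 5]
  = (5 / 3)    [QR: 5 ≡ 1 mod 4, sign kept]
  = (2 / 3)    [5 ≡ 2 mod 3]
  = -(1 / 3)    [3 ≡ 3 mod 8 ⇒ (2 / 3) = -1]
  = -1    [(1 / 3) = 1]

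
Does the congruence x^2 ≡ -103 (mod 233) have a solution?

no

(-103|233)
  = (130|233)    [-103 ≡ 130 mod 233]
  = (65|233)    [233 ≡ 1 mod 8 ⇒ (2|233) = +1]
  = (233|65)    [QR: 65 ≡ 1 mod 4, sign kept]
  = (38|65)    [233 ≡ 38 mod 65]
  = (19|65)    [65 ≡ 1 mod 8 ⇒ (2|65) = +1]
  = (65|19)    [QR: 65 ≡ 1 mod 4, sign kept]
  = (8|19)    [65 ≡ 8 mod 19]
  = -(1|19)    [19 ≡ 3 mod 8 ⇒ (2|19)^3 = -1]
  = -1    [(1|19) = 1]
(-103|233) = -1, and 233 is prime, so -103 is not a quadratic residue mod 233.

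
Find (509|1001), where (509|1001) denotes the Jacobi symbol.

(509|1001)
  = (1001|509)    [QR: 509 ≡ 1 mod 4, sign kept]
  = (492|509)    [1001 ≡ 492 mod 509]
  = (123|509)    [509 ≡ 5 mod 8 ⇒ (2|509)^2 = +1]
  = (509|123)    [QR: 509 ≡ 1 mod 4, sign kept]
  = (17|123)    [509 ≡ 17 mod 123]
  = (123|17)    [QR: 17 ≡ 1 mod 4, sign kept]
  = (4|17)    [123 ≡ 4 mod 17]
  = (1|17)    [17 ≡ 1 mod 8 ⇒ (2|17)^2 = +1]
  = 1    [(1|17) = 1]

1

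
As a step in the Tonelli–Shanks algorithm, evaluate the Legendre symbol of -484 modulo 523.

-1

(-484|523)
  = -(484|523)    [523 ≡ 3 mod 4 ⇒ (-1|523) = -1]
  = -(121|523)    [523 ≡ 3 mod 8 ⇒ (2|523)^2 = +1]
  = -(523|121)    [QR: 121 ≡ 1 mod 4, sign kept]
  = -(39|121)    [523 ≡ 39 mod 121]
  = -(121|39)    [QR: 121 ≡ 1 mod 4, sign kept]
  = -(4|39)    [121 ≡ 4 mod 39]
  = -(1|39)    [39 ≡ 7 mod 8 ⇒ (2|39)^2 = +1]
  = -1    [(1|39) = 1]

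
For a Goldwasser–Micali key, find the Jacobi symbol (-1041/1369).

1

Pull out -1: (-1041/1369) = (-1/1369)·(1041/1369). Since 1369 ≡ 1 (mod 4), (-1/1369) = +1. Now have (1041/1369).
1041 ≡ 1 (mod 4), so quadratic reciprocity gives (1041/1369) = (1369/1041). Reduce: 1369 ≡ 328 (mod 1041). Now have (328/1041).
Factor out 2: 328 = 2^3·41. Since 1041 ≡ 1 (mod 8), (2/1041) = +1, and (2/1041)^3 = +1. Now have (41/1041).
41 ≡ 1 (mod 4), so quadratic reciprocity gives (41/1041) = (1041/41). Reduce: 1041 ≡ 16 (mod 41). Now have (16/41).
Factor out 2: 16 = 2^4. Since 41 ≡ 1 (mod 8), (2/41) = +1, and (2/41)^4 = +1. Now have (1/41).
(1/41) = 1. Collecting the sign factors: 1.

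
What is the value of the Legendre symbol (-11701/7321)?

-1

Reduce the numerator: -11701 ≡ 2941 (mod 7321), so (-11701/7321) = (2941/7321).
2941 ≡ 1 (mod 4), so quadratic reciprocity gives (2941/7321) = (7321/2941). Reduce: 7321 ≡ 1439 (mod 2941). Now have (1439/2941).
2941 ≡ 1 (mod 4), so quadratic reciprocity gives (1439/2941) = (2941/1439). Reduce: 2941 ≡ 63 (mod 1439). Now have (63/1439).
Both 63 ≡ 3 and 1439 ≡ 3 (mod 4), so reciprocity gives (63/1439) = -(1439/63). Reduce: 1439 ≡ 53 (mod 63). Now have -(53/63).
53 ≡ 1 (mod 4), so quadratic reciprocity gives (53/63) = (63/53). Reduce: 63 ≡ 10 (mod 53). Now have -(10/53).
Factor out 2: 10 = 2·5. Since 53 ≡ 5 (mod 8), (2/53) = -1. Now have (5/53).
5 ≡ 1 (mod 4), so quadratic reciprocity gives (5/53) = (53/5). Reduce: 53 ≡ 3 (mod 5). Now have (3/5).
5 ≡ 1 (mod 4), so quadratic reciprocity gives (3/5) = (5/3). Reduce: 5 ≡ 2 (mod 3). Now have (2/3).
Factor out 2: 2 = 2. Since 3 ≡ 3 (mod 8), (2/3) = -1. Now have -(1/3).
(1/3) = 1. Collecting the sign factors: -1.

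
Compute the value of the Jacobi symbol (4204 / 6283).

-1

Factor out 2: 4204 = 2^2·1051. Since 6283 ≡ 3 (mod 8), (2 / 6283) = -1, and (2 / 6283)^2 = +1. Now have (1051 / 6283).
Both 1051 ≡ 3 and 6283 ≡ 3 (mod 4), so reciprocity gives (1051 / 6283) = -(6283 / 1051). Reduce: 6283 ≡ 1028 (mod 1051). Now have -(1028 / 1051).
Factor out 2: 1028 = 2^2·257. Since 1051 ≡ 3 (mod 8), (2 / 1051) = -1, and (2 / 1051)^2 = +1. Now have -(257 / 1051).
257 ≡ 1 (mod 4), so quadratic reciprocity gives (257 / 1051) = (1051 / 257). Reduce: 1051 ≡ 23 (mod 257). Now have -(23 / 257).
257 ≡ 1 (mod 4), so quadratic reciprocity gives (23 / 257) = (257 / 23). Reduce: 257 ≡ 4 (mod 23). Now have -(4 / 23).
Factor out 2: 4 = 2^2. Since 23 ≡ 7 (mod 8), (2 / 23) = +1, and (2 / 23)^2 = +1. Now have -(1 / 23).
(1 / 23) = 1. Collecting the sign factors: -1.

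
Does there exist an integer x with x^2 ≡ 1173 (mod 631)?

(1173/631)
  = (542/631)    [1173 ≡ 542 mod 631]
  = (271/631)    [631 ≡ 7 mod 8 ⇒ (2/631) = +1]
  = -(631/271)    [QR: both ≡ 3 mod 4, sign flips]
  = -(89/271)    [631 ≡ 89 mod 271]
  = -(271/89)    [QR: 89 ≡ 1 mod 4, sign kept]
  = -(4/89)    [271 ≡ 4 mod 89]
  = -(1/89)    [89 ≡ 1 mod 8 ⇒ (2/89)^2 = +1]
  = -1    [(1/89) = 1]
The Legendre symbol is -1, so x^2 ≡ 1173 (mod 631) has no solution.

no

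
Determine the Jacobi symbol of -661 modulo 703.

Reduce the numerator: -661 ≡ 42 (mod 703), so (-661|703) = (42|703).
Factor out 2: 42 = 2·21. Since 703 ≡ 7 (mod 8), (2|703) = +1. Now have (21|703).
21 ≡ 1 (mod 4), so quadratic reciprocity gives (21|703) = (703|21). Reduce: 703 ≡ 10 (mod 21). Now have (10|21).
Factor out 2: 10 = 2·5. Since 21 ≡ 5 (mod 8), (2|21) = -1. Now have -(5|21).
5 ≡ 1 (mod 4), so quadratic reciprocity gives (5|21) = (21|5). Reduce: 21 ≡ 1 (mod 5). Now have -(1|5).
(1|5) = 1. Collecting the sign factors: -1.

-1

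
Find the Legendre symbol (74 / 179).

Factor out 2: 74 = 2·37. Since 179 ≡ 3 (mod 8), (2 / 179) = -1. Now have -(37 / 179).
37 ≡ 1 (mod 4), so quadratic reciprocity gives (37 / 179) = (179 / 37). Reduce: 179 ≡ 31 (mod 37). Now have -(31 / 37).
37 ≡ 1 (mod 4), so quadratic reciprocity gives (31 / 37) = (37 / 31). Reduce: 37 ≡ 6 (mod 31). Now have -(6 / 31).
Factor out 2: 6 = 2·3. Since 31 ≡ 7 (mod 8), (2 / 31) = +1. Now have -(3 / 31).
Both 3 ≡ 3 and 31 ≡ 3 (mod 4), so reciprocity gives (3 / 31) = -(31 / 3). Reduce: 31 ≡ 1 (mod 3). Now have (1 / 3).
(1 / 3) = 1. Collecting the sign factors: 1.

1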